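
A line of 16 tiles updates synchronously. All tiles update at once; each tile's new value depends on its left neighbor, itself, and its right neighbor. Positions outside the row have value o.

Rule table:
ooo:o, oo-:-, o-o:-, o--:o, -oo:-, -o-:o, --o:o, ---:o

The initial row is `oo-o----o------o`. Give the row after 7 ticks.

o--oooooooooooo-
-oo-oooooooooo--
-----oooooooo-oo
ooooo-oooooo---o
oooo---oooo-ooo-
ooo-ooo-oo---o--
oo---o----oooooo

oo---o----oooooo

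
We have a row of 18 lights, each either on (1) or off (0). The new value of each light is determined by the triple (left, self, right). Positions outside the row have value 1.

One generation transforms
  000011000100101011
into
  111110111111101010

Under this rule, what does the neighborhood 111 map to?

0

At position 17 the neighborhood is 111; the next row has 0 there.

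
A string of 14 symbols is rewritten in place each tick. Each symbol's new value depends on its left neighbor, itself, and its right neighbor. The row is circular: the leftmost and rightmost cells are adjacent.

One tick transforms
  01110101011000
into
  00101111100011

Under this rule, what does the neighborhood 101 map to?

1

At position 4 the neighborhood is 101; the next row has 1 there.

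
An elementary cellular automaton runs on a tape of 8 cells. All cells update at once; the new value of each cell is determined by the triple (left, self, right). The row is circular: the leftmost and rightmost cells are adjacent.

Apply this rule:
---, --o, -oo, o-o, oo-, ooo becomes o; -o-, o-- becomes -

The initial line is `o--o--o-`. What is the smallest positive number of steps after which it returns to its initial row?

8

step 1: --o--o-o
step 2: -o--o-o-
step 3: o--o-o--
step 4: --o-o--o
step 5: -o-o--o-
step 6: o-o--o--
step 7: -o--o--o
step 8: o--o--o-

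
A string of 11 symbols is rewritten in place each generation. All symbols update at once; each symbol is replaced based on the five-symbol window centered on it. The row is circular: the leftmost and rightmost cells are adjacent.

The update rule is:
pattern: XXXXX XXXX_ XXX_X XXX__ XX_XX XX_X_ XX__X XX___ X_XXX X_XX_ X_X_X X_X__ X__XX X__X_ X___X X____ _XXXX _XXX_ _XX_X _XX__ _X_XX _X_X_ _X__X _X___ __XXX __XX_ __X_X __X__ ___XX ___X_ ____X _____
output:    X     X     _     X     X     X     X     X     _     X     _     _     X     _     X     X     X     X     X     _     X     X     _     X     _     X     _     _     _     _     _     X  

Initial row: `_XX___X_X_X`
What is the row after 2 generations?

XXXX_X__X_X

XX_XX__X_X_
XXXX_X__X_X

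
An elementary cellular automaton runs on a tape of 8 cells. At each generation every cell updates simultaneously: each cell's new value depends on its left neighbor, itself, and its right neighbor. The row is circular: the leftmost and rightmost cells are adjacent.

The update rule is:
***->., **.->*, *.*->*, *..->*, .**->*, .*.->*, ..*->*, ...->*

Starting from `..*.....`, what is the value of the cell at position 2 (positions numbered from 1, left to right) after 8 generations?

.

generation 1: ********
generation 2: ........
generation 3: ********  (repeats generation 1; period 2)
generation 8: ........
position 2 holds .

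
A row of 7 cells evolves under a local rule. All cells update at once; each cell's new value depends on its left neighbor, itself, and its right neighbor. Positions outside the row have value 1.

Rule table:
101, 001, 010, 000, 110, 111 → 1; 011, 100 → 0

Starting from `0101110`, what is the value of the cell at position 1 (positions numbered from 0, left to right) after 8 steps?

step 1: 1110111
step 2: 1111011
step 3: 1111101
step 4: 1111110
step 5: 1111111
step 6: 1111111  (fixed point — unchanged through step 8)
position 1 holds 1

1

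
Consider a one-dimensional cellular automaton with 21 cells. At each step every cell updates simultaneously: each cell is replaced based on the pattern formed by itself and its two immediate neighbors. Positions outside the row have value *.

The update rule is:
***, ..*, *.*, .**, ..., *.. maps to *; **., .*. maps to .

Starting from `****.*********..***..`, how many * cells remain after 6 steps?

19

step 1: ***.*********.****.**
step 2: **.*********.****.***
step 3: *.*********.****.****
step 4: .*********.****.*****
step 5: *********.****.******
step 6: ********.****.*******
count of *: 19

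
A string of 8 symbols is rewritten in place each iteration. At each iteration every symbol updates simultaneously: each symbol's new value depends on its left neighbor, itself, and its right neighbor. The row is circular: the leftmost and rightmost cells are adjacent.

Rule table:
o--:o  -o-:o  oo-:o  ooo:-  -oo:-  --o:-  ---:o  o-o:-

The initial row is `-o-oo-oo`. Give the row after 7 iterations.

-o-o--o-

-o--o--o
-oo-oo-o
--o--o-o
o-oo-o-o
o--o-o--
oo-o-oo-
-o-o--o-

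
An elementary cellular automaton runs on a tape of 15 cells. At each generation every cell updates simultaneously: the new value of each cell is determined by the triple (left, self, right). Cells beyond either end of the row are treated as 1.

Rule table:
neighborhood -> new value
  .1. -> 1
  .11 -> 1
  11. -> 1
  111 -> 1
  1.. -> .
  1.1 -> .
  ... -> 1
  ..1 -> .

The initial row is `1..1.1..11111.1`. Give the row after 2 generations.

generation 1: 1..1.1..11111.1  (fixed point — unchanged through generation 2)

1..1.1..11111.1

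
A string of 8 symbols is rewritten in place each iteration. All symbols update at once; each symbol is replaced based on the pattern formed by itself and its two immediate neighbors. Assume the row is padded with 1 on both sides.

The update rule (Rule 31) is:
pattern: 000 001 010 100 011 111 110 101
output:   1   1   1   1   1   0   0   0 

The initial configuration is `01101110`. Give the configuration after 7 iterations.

01000000

01001000
01111111
01000000
01111111  (repeats iteration 2; period 2)
iteration 7: 01000000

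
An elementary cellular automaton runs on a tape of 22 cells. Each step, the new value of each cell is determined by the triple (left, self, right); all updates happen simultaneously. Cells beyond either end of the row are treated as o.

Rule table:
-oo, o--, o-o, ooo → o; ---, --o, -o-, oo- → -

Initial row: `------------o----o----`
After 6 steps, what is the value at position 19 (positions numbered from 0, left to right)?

-

step 1: o------------o----o---
step 2: -o------------o----o--
step 3: o-o------------o----o-
step 4: -o-o------------o----o
step 5: o-o-o------------o---o
step 6: -o-o-o------------o--o
position 19 holds -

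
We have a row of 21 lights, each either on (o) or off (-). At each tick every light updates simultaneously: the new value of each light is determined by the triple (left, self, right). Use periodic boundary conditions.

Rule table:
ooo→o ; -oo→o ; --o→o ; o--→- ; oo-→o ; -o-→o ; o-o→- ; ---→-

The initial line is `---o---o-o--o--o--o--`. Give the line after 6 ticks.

oooo-ooo-o-oo-oo-oo-o

--oo--oo-o-oo-oo-oo--
-ooo-ooo-o-oo-oo-oo--
oooo-ooo-o-oo-oo-oo--
oooo-ooo-o-oo-oo-oo-o
oooo-ooo-o-oo-oo-oo-o  (fixed point — unchanged through tick 6)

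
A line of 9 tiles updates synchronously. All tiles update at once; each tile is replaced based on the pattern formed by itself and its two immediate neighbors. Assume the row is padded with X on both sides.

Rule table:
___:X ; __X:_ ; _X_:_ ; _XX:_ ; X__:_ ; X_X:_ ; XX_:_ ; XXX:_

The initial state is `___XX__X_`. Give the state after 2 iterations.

___XXXXX_

iteration 1: _X_______
iteration 2: ___XXXXX_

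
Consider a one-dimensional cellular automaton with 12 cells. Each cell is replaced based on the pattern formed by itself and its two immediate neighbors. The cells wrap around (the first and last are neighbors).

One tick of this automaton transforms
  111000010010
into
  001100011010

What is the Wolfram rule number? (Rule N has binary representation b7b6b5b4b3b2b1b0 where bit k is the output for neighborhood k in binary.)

position 1: 111 → 0  (bit 7 = 0)
position 2: 110 → 1  (bit 6 = 1)
position 11: 101 → 0  (bit 5 = 0)
position 3: 100 → 1  (bit 4 = 1)
position 0: 011 → 0  (bit 3 = 0)
position 7: 010 → 1  (bit 2 = 1)
position 6: 001 → 0  (bit 1 = 0)
position 4: 000 → 0  (bit 0 = 0)
bits b7..b0 = 01010100 = 84

84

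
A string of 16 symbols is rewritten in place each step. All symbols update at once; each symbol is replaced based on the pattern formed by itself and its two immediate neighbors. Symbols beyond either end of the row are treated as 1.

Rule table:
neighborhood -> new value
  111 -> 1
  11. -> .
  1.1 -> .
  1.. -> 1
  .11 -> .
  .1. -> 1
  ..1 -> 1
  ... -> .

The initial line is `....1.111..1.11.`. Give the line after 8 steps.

..1111....1.1..1

1..11..1.111....
.11..111..1.1..1
...11.1.111.111.
1.1...1..1...1..
..11.111111.1111
11....1111...111
1.1..1.11.1.1.11
..1111....1.1..1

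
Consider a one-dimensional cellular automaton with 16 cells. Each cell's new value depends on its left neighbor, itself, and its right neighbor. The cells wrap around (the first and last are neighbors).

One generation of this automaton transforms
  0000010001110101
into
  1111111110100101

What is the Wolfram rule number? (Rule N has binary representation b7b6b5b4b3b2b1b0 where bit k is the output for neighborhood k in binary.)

position 10: 111 → 1  (bit 7 = 1)
position 11: 110 → 0  (bit 6 = 0)
position 12: 101 → 0  (bit 5 = 0)
position 0: 100 → 1  (bit 4 = 1)
position 9: 011 → 0  (bit 3 = 0)
position 5: 010 → 1  (bit 2 = 1)
position 4: 001 → 1  (bit 1 = 1)
position 1: 000 → 1  (bit 0 = 1)
bits b7..b0 = 10010111 = 151

151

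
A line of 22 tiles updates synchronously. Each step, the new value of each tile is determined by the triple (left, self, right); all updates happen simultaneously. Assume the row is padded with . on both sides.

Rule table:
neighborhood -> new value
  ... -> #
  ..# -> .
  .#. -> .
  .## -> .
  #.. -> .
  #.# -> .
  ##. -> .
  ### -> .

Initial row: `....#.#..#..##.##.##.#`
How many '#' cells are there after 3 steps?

3

###...................
....##################
###...................
count of #: 3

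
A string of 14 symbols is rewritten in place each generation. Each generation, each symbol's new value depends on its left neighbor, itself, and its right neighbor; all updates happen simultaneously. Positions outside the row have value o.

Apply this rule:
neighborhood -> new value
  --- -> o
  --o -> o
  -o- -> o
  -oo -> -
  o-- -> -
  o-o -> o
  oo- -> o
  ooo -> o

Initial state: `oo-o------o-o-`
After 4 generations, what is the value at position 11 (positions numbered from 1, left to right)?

generation 1: oooo-ooooooooo
generation 2: ooooo-oooooooo
generation 3: oooooo-ooooooo
generation 4: ooooooo-oooooo
position 11 holds o

o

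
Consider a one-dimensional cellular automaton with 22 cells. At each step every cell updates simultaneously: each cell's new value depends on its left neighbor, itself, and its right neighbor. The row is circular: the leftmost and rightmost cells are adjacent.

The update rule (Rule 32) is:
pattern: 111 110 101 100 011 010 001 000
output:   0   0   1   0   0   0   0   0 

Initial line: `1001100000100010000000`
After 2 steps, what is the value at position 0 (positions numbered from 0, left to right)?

0

0000000000000000000000
0000000000000000000000
position 0 holds 0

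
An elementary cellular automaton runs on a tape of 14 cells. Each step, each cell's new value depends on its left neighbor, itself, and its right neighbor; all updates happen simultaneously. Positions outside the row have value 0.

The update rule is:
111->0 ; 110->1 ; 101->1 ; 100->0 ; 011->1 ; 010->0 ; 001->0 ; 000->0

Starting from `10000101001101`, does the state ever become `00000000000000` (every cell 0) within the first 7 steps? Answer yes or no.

00000010001110
00000000001010
00000000000100
00000000000000
all cells are 0 at step 4

yes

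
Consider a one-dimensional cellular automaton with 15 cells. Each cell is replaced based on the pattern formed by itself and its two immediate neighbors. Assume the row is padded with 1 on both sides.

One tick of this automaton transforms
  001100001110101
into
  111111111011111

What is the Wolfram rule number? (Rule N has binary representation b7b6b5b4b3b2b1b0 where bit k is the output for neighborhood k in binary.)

position 9: 111 → 0  (bit 7 = 0)
position 3: 110 → 1  (bit 6 = 1)
position 11: 101 → 1  (bit 5 = 1)
position 0: 100 → 1  (bit 4 = 1)
position 2: 011 → 1  (bit 3 = 1)
position 12: 010 → 1  (bit 2 = 1)
position 1: 001 → 1  (bit 1 = 1)
position 5: 000 → 1  (bit 0 = 1)
bits b7..b0 = 01111111 = 127

127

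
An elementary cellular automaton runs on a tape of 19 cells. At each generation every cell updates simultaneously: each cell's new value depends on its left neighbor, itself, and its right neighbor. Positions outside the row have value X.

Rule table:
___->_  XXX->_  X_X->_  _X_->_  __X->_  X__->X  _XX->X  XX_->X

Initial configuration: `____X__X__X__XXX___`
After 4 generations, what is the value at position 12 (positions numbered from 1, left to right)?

X

X____X__X__X_X_XX__
XX____X__X_____XXX_
_XX____X__X____X_X_
_XXX____X__X_______
position 12 holds X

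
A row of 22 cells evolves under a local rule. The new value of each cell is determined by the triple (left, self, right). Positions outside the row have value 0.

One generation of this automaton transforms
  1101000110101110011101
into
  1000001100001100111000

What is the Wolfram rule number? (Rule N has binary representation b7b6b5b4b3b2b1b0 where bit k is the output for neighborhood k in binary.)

138

position 13: 111 → 1  (bit 7 = 1)
position 1: 110 → 0  (bit 6 = 0)
position 2: 101 → 0  (bit 5 = 0)
position 4: 100 → 0  (bit 4 = 0)
position 0: 011 → 1  (bit 3 = 1)
position 3: 010 → 0  (bit 2 = 0)
position 6: 001 → 1  (bit 1 = 1)
position 5: 000 → 0  (bit 0 = 0)
bits b7..b0 = 10001010 = 138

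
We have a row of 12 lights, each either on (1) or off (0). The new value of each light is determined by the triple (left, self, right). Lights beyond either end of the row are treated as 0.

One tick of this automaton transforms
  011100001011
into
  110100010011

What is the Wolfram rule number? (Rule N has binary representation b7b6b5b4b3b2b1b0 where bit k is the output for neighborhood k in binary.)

74

position 2: 111 → 0  (bit 7 = 0)
position 3: 110 → 1  (bit 6 = 1)
position 9: 101 → 0  (bit 5 = 0)
position 4: 100 → 0  (bit 4 = 0)
position 1: 011 → 1  (bit 3 = 1)
position 8: 010 → 0  (bit 2 = 0)
position 0: 001 → 1  (bit 1 = 1)
position 5: 000 → 0  (bit 0 = 0)
bits b7..b0 = 01001010 = 74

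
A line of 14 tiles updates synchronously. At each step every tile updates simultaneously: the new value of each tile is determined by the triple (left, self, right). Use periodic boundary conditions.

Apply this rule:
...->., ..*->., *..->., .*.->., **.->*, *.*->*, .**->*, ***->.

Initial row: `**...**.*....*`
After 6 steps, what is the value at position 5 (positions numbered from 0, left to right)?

.*...***.....*
*....*.*......
......*.......
..............
..............  (fixed point — unchanged through step 6)
position 5 holds .

.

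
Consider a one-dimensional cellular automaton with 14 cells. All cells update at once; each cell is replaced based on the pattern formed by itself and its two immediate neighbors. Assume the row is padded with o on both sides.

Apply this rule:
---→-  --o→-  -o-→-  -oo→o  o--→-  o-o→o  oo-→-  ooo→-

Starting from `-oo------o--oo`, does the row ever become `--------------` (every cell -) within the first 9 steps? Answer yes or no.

oo----------o-
-------------o
-------------o  (fixed point — unchanged through step 9)
step 9 is -------------o, still not uniform -

no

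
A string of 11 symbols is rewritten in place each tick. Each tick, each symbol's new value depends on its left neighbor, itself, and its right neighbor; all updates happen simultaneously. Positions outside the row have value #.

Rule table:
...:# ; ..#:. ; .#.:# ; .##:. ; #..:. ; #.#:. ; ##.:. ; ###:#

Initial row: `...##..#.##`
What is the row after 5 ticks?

.#.....#..#
.#.###.#...
.#..#..#.#.
.#..#..#.#.  (fixed point — unchanged through tick 5)

.#..#..#.#.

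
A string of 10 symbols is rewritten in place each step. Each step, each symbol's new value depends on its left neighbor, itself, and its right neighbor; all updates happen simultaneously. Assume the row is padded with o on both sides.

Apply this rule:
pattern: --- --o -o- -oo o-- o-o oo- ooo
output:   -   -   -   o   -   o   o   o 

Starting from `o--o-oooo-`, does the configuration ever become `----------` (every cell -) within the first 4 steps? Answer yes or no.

o---oooooo
o---oooooo  (fixed point — unchanged through step 4)
step 4 is o---oooooo, still not uniform -

no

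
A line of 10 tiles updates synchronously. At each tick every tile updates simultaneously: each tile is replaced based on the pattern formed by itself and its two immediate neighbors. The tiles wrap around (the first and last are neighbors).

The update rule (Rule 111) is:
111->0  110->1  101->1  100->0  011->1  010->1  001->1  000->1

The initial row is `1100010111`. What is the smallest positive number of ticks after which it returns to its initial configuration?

5

tick 1: 0101111100
tick 2: 1111000101
tick 3: 0001011111
tick 4: 0111110001
tick 5: 1100010111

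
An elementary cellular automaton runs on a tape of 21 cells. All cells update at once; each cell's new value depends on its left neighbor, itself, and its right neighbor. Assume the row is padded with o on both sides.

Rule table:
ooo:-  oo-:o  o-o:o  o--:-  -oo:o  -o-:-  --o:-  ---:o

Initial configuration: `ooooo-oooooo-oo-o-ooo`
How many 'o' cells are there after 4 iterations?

6

----ooo----ooooo-oo--
-oo-o-o-oo-o---oooo--
oooo-o-oooo--o-o--o--
---oo-oo--o---o------
count of o: 6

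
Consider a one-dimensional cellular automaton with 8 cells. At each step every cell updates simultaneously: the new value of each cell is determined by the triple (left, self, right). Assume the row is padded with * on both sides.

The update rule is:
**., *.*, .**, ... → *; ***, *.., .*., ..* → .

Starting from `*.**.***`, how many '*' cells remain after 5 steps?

******..
.....*..
.***....
**.*.**.
.**.****
count of *: 6

6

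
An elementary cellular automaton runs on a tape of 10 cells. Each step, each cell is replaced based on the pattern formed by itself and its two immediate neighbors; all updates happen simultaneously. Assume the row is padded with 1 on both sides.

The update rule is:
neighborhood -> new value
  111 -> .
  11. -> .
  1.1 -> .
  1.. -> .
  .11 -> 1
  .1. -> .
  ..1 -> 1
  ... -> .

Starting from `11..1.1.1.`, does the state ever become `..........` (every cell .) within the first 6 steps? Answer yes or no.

no

step 1: ...1......
step 2: ..1......1
step 3: .1......11
step 4: .......11.
step 5: ......11..
step 6: .....11..1
step 6 is .....11..1, still not uniform .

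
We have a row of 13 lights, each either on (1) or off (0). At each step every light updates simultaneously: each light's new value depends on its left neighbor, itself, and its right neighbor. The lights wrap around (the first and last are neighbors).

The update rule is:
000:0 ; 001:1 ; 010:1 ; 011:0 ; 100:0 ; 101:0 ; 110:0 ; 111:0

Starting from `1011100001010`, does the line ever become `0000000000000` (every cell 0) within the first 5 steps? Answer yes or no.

no

step 1: 1000000011010
step 2: 1000000100010
step 3: 1000001100110
step 4: 1000010001000
step 5: 1000110011001
step 5 is 1000110011001, still not uniform 0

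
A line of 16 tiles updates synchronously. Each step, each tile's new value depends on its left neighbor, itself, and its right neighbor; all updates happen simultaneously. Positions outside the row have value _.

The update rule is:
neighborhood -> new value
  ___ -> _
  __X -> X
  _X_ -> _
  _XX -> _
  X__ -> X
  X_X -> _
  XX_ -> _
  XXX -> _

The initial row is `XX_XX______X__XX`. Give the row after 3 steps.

step 1: _____X____X_XX__
step 2: ____X_X__X____X_
step 3: ___X___XX_X__X_X

___X___XX_X__X_X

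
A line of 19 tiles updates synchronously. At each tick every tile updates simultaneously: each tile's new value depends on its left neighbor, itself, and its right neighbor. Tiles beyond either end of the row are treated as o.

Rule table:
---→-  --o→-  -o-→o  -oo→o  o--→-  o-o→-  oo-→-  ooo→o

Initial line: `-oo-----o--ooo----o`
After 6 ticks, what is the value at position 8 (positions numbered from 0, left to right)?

tick 1: -o------o--oo-----o
tick 2: -o------o--o------o
tick 3: -o------o--o------o  (fixed point — unchanged through tick 6)
position 8 holds o

o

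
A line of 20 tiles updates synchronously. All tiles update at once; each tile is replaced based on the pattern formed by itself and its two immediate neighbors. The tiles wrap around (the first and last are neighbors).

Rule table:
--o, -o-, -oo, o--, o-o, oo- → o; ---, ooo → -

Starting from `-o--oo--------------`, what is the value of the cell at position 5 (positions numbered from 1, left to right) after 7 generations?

-

ooooooo-------------
o-----oo-----------o
oo---oooo---------oo
-oo-oo--oo-------oo-
ooooooooooo-----oooo
----------oo---oo---
---------oooo-oooo--
position 5 holds -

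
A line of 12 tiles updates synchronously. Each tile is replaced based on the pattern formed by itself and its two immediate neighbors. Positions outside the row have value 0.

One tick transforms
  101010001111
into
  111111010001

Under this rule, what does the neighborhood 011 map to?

At position 8 the neighborhood is 011; the next row has 0 there.

0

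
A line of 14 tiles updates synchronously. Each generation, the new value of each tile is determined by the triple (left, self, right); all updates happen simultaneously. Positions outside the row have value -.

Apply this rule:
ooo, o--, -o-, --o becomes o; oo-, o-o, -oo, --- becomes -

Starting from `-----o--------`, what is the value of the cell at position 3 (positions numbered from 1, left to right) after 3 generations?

o

generation 1: ----ooo-------
generation 2: ---o-o-o------
generation 3: --oo-o-oo-----
position 3 holds o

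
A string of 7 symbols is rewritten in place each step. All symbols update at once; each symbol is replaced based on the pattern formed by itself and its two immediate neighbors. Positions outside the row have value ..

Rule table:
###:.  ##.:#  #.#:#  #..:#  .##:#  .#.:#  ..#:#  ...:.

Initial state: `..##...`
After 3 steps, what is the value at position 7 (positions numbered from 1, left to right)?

#

step 1: .####..
step 2: ##..##.
step 3: #######
position 7 holds #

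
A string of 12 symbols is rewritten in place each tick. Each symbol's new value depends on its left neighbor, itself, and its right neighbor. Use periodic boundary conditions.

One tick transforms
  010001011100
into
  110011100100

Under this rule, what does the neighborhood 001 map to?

At position 0 the neighborhood is 001; the next row has 1 there.

1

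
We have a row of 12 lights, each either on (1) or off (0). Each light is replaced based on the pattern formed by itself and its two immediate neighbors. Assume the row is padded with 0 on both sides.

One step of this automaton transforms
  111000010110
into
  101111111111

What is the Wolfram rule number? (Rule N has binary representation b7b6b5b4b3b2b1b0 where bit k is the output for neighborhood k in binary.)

127

position 1: 111 → 0  (bit 7 = 0)
position 2: 110 → 1  (bit 6 = 1)
position 8: 101 → 1  (bit 5 = 1)
position 3: 100 → 1  (bit 4 = 1)
position 0: 011 → 1  (bit 3 = 1)
position 7: 010 → 1  (bit 2 = 1)
position 6: 001 → 1  (bit 1 = 1)
position 4: 000 → 1  (bit 0 = 1)
bits b7..b0 = 01111111 = 127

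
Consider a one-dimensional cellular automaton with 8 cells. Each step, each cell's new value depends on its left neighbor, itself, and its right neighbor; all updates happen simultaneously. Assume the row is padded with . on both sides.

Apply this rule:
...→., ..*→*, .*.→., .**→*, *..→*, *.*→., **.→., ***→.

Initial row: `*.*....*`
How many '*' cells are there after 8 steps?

1

...*..*.
..*.**.*
.*..*...
*.**.*..
..*...*.
.*.*.*.*
*.......
.*......
count of *: 1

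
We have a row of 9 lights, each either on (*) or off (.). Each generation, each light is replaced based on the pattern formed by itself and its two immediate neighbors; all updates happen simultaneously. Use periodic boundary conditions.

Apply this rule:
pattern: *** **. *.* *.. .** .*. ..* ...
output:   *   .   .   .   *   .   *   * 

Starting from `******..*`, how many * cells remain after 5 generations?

*****..**
****..***
***..****
**..*****
*..******
count of *: 7

7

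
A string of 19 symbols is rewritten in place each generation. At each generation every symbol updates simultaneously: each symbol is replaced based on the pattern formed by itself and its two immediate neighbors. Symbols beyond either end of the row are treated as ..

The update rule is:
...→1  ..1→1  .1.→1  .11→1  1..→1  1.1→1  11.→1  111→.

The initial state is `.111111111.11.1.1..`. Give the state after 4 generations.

11.......1111111111
1111111111........1
1........1111111111
1111111111........1

1111111111........1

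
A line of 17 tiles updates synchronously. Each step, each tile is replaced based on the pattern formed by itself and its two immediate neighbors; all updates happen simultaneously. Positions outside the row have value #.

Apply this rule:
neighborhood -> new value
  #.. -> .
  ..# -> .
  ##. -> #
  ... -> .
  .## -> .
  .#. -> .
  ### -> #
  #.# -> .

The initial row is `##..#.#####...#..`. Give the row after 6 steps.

##...............

step 1: ##.....####......
step 2: ##......###......
step 3: ##.......##......
step 4: ##........#......
step 5: ##...............
step 6: ##...............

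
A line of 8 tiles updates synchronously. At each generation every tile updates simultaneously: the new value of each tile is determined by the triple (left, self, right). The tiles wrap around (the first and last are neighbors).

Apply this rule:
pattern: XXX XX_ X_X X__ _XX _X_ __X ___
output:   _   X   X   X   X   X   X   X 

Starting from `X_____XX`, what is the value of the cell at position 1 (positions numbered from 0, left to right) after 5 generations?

X

XXXXXXX_
X_____XX  (repeats generation 0; period 2)
generation 5: XXXXXXX_
position 1 holds X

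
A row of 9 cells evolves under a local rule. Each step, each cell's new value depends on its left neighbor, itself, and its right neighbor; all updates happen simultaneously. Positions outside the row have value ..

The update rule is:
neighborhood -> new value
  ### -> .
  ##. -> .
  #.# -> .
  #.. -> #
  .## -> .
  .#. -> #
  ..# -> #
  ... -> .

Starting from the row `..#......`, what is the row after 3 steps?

.###.....
#...#....
##.###...

##.###...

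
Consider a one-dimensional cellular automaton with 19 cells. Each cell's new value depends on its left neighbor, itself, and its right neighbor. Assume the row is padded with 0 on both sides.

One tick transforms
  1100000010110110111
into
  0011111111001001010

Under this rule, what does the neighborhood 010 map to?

1

At position 8 the neighborhood is 010; the next row has 1 there.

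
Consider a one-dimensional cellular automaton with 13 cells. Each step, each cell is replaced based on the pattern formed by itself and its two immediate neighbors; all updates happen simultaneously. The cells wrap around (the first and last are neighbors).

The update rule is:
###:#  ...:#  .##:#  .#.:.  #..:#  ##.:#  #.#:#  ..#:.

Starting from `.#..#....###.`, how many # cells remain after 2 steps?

..#..###.####
#..#.########
count of #: 10

10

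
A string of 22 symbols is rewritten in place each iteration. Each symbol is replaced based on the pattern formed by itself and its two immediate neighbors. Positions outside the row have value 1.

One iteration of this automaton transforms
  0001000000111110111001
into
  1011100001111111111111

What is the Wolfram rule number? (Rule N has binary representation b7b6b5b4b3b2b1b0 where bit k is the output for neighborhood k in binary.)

position 11: 111 → 1  (bit 7 = 1)
position 14: 110 → 1  (bit 6 = 1)
position 15: 101 → 1  (bit 5 = 1)
position 0: 100 → 1  (bit 4 = 1)
position 10: 011 → 1  (bit 3 = 1)
position 3: 010 → 1  (bit 2 = 1)
position 2: 001 → 1  (bit 1 = 1)
position 1: 000 → 0  (bit 0 = 0)
bits b7..b0 = 11111110 = 254

254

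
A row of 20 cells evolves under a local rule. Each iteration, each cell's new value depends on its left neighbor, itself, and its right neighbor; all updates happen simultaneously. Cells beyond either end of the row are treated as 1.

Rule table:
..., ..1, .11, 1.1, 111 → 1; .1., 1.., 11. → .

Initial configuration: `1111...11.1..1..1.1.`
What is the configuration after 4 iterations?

..111.1..1..1.1.1111

111..111.1..1..1.1.1
11..111.1..1..1.1.11
1..111.1..1..1.1.111
..111.1..1..1.1.1111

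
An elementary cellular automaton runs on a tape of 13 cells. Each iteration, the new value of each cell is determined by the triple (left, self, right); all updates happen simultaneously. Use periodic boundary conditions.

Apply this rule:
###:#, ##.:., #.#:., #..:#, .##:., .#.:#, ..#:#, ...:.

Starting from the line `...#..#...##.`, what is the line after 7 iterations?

..#.###.#.#..

..######.#..#
##.####..####
#...##.##.###
.#.#.......##
.#.##.....#..
##...#...###.
..#.###.#.#..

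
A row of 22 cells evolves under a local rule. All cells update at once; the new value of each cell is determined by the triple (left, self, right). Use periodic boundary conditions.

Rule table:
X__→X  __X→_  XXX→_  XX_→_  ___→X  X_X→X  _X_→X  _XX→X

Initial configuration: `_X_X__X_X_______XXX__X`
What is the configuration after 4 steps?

XXXXX_XXXXXXXXX_X__X_X
_____XX________XXX_XXX
XXXX_X_XXXXXXX_X__XX__
X___XXXX______XXX_X_X_

X___XXXX______XXX_X_X_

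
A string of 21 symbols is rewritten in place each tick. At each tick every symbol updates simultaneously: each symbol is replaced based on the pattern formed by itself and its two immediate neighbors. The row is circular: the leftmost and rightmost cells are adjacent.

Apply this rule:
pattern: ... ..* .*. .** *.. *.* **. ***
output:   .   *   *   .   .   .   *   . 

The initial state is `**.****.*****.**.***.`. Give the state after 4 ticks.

**.**.*..**.*.**.*.*.

.*....*.....*..*...*.
**...**....**.**..**.
.*..*.*...*.*..*.*.*.
**.**.*..**.*.**.*.*.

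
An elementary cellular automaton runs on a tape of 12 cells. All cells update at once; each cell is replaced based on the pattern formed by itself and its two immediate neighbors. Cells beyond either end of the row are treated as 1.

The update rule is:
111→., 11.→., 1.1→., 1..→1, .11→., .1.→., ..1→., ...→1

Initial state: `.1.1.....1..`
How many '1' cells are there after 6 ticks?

....1111..1.
111.....1...
...1111..11.
11.....1....
..1111..111.
1.....1.....
count of 1: 2

2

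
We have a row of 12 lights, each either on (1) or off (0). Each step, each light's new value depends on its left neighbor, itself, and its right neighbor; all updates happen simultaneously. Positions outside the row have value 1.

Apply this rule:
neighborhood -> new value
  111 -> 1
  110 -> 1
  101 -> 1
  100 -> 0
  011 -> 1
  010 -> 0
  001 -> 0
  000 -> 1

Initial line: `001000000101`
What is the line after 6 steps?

000011110011
011011110011
111111110011
111111110011  (fixed point — unchanged through step 6)

111111110011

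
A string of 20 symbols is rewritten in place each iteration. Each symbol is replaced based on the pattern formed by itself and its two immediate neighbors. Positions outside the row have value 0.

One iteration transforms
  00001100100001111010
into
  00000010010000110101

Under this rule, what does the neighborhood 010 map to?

At position 8 the neighborhood is 010; the next row has 0 there.

0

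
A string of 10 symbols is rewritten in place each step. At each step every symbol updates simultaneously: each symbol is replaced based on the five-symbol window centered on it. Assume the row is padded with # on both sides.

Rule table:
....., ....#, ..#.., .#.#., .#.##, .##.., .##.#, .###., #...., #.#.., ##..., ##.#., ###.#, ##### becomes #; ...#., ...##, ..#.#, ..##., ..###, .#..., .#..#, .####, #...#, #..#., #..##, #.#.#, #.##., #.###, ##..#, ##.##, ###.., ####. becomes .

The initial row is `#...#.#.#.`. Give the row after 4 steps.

...#....#.

step 1: .#...#.#.#
step 2: ##....#.#.
step 3: ..###..#.#
step 4: ...#....#.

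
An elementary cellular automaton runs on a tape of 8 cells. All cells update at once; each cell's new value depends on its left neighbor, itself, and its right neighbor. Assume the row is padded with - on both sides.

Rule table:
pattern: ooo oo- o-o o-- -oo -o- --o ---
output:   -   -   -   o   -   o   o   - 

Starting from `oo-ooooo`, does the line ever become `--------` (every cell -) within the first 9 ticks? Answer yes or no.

--------
all cells are - at tick 1

yes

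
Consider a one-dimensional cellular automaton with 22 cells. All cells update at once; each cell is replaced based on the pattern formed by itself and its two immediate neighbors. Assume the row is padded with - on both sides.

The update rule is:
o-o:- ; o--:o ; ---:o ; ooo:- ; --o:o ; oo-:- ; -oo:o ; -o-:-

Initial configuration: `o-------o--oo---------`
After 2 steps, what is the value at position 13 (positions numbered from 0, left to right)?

o

-ooooooo-ooo-ooooooooo
oo-------o---o--------
position 13 holds o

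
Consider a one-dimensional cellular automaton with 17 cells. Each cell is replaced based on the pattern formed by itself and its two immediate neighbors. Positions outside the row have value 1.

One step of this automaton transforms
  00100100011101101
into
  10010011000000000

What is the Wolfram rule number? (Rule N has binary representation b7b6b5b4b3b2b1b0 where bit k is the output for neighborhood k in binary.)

position 10: 111 → 0  (bit 7 = 0)
position 11: 110 → 0  (bit 6 = 0)
position 12: 101 → 0  (bit 5 = 0)
position 0: 100 → 1  (bit 4 = 1)
position 9: 011 → 0  (bit 3 = 0)
position 2: 010 → 0  (bit 2 = 0)
position 1: 001 → 0  (bit 1 = 0)
position 7: 000 → 1  (bit 0 = 1)
bits b7..b0 = 00010001 = 17

17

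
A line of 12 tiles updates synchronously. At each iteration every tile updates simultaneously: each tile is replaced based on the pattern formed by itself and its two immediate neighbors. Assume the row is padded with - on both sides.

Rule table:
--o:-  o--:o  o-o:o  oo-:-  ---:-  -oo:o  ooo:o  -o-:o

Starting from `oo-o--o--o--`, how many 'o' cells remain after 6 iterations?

9

o-ooo-oo-oo-
oooo-oo-oo-o
ooo-oo-oo-oo
oo-oo-oo-oo-
o-oo-oo-oo-o
ooo-oo-oo-oo
count of o: 9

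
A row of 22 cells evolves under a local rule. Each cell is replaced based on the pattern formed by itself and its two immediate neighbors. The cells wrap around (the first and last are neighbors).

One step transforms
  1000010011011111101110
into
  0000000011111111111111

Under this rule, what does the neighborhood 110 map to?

1

At position 9 the neighborhood is 110; the next row has 1 there.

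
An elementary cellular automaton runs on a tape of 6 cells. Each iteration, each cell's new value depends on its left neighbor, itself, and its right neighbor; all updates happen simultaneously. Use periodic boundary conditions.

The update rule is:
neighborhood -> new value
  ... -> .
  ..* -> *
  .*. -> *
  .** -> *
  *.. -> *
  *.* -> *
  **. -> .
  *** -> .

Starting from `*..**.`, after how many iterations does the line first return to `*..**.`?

****.*
....**
*..**.

3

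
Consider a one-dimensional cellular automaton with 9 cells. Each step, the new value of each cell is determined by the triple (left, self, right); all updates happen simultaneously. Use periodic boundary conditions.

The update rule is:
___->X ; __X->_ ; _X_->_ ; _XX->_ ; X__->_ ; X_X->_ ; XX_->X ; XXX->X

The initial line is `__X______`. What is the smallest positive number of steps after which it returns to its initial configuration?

7

X___XXXXX
X_X__XXXX
X_____XXX
X_XXX__XX
X__XX___X
X___X_X__
__X______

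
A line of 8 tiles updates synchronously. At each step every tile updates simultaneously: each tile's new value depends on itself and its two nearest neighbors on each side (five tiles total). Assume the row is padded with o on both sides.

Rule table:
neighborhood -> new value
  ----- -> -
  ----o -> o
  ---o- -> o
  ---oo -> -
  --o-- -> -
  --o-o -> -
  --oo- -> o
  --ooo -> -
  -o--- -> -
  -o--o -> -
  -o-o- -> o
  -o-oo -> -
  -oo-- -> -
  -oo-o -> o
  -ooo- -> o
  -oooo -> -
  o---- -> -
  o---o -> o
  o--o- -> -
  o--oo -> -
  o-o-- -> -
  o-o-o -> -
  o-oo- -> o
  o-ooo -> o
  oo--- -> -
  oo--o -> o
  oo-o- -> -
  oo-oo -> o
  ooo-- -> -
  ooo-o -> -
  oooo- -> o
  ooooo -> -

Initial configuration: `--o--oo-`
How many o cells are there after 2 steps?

1

step 1: o----ooo
step 2: ---o----
count of o: 1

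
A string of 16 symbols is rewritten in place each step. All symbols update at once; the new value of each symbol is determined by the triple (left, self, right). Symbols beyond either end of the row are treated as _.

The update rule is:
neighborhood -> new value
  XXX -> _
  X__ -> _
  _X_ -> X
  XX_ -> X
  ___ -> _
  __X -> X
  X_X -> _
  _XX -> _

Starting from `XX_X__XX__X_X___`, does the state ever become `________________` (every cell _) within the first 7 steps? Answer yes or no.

_X_X_X_X_XX_X___
XX_X_X_X__X_X___
_X_X_X_X_XX_X___  (repeats step 1; period 2)
step 7: _X_X_X_X_XX_X___
step 7 is _X_X_X_X_XX_X___, still not uniform _

no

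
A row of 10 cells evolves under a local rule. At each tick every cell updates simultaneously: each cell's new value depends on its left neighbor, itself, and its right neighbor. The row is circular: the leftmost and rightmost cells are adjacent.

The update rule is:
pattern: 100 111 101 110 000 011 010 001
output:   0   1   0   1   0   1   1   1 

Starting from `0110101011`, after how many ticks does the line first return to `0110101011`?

0110101011

1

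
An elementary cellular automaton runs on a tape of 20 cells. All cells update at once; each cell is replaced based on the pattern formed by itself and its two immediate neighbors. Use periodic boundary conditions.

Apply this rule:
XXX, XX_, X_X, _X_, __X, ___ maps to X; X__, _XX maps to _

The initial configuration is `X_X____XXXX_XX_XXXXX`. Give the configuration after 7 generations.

XXX_XXX_XXXX_XX_XXXX
XXXX_XXX_XXXX_XX_XXX
XXXXX_XXX_XXXX_XX_XX
XXXXXX_XXX_XXXX_XX_X
XXXXXXX_XXX_XXXX_XX_
_XXXXXXX_XXX_XXXX_XX
X_XXXXXXX_XXX_XXXX_X

X_XXXXXXX_XXX_XXXX_X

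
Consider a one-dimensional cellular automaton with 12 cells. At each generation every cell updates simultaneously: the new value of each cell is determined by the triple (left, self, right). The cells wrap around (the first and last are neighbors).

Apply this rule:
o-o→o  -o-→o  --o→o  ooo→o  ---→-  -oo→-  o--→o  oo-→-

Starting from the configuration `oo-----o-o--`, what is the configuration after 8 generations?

--o---oooooo
oooo-o-oooo-
-oo-ooo-oo-o
o--o-o-o--oo
-ooooooooo-o
o-ooooooo-oo
-o-ooooo-o-o
ooo-ooo-oooo

ooo-ooo-oooo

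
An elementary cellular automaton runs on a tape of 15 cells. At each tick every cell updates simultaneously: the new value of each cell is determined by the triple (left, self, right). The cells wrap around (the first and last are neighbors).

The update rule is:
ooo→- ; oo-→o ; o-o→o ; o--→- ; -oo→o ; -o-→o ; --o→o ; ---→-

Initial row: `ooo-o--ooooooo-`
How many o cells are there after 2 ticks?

9

tick 1: o-ooo-oo-----oo
tick 2: ooo-oooo----oo-
count of o: 9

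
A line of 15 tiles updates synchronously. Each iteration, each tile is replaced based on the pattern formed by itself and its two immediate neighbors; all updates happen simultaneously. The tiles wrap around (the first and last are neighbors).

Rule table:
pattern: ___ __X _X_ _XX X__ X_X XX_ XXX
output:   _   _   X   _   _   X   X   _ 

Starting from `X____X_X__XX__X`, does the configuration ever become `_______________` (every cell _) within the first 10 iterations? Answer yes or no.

X____XXX___X___
X______X___X___
X______X___X___  (fixed point — unchanged through iteration 10)
iteration 10 is X______X___X___, still not uniform _

no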